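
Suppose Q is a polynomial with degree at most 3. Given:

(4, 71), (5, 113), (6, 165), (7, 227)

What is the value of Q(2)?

First differences: 42, 52, 62. Second differences: 10, 10.
Level-2 differences are constant, so Q has degree 2.
Fitting a degree-2 polynomial gives Q(n) = 5n² - 3n + 3.
Then Q(2) = 17.

17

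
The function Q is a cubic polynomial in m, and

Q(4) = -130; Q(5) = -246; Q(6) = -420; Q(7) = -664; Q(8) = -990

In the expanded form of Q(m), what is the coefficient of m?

-3

Write Q(m) = am³ + bm² + cm + d; the 5 given values yield a linear system in the 4 coefficients.
Solving, Q(m) = -2m³ + m² - 3m - 6.
The coefficient of m is -3.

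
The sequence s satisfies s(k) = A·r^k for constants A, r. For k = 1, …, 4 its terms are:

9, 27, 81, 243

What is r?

Consecutive ratio: 27/9 = 3, and 81/27 = 3, so r = 3.
Then A·3^1 = 9 gives A = 3, and s(k) = 3·3^k.

3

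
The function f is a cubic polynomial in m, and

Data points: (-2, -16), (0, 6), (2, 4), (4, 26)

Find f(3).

Write f(m) = am³ + bm² + cm + d; the 4 given values yield a linear system in the 4 coefficients.
Solving, f(m) = m³ - 3m² + m + 6.
Then f(3) = 9.

9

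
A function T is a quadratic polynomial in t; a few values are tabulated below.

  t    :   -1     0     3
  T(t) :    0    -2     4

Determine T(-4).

Write T(t) = at² + bt + c; the 3 given values yield a linear system in the 3 coefficients.
Solving, T(t) = t² - t - 2.
Then T(-4) = 18.

18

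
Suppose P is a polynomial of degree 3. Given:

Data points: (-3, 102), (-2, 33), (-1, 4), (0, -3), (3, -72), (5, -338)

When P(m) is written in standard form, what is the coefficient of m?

-2

Write P(m) = am³ + bm² + cm + d; the 6 given values yield a linear system in the 4 coefficients.
Solving, P(m) = -3m³ + 2m² - 2m - 3.
The coefficient of m is -2.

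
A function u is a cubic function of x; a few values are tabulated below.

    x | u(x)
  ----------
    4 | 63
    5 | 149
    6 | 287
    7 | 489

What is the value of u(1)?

Write u(x) = ax³ + bx² + cx + d; the 4 given values yield a linear system in the 4 coefficients.
Solving, u(x) = 2x³ - 4x² - 1.
Then u(1) = -3.

-3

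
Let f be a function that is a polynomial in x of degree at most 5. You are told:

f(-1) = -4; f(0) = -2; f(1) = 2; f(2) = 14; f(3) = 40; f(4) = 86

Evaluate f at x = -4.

Write f(x) = ax^5 + bx^4 + cx³ + dx² + ex + p; the 6 given values yield a linear system in the 6 coefficients.
Solving, the top 2 coefficients vanish, and f(x) = x³ + x² + 2x - 2.
Then f(-4) = -58.

-58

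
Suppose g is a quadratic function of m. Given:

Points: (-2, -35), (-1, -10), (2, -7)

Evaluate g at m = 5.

-112

Write g(m) = am² + bm + c; the 3 given values yield a linear system in the 3 coefficients.
Solving, g(m) = -6m² + 7m + 3.
Then g(5) = -112.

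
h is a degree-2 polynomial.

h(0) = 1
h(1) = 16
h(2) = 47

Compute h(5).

Write h(k) = ak² + bk + c; the 3 given values yield a linear system in the 3 coefficients.
Solving, h(k) = 8k² + 7k + 1.
Then h(5) = 236.

236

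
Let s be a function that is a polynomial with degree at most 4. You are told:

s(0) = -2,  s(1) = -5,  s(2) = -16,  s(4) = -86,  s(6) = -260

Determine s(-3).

Write s(m) = am^4 + bm³ + cm² + dm + e; the 5 given values yield a linear system in the 5 coefficients.
Solving, the leading coefficient vanishes, and s(m) = -m³ - m² - m - 2.
Then s(-3) = 19.

19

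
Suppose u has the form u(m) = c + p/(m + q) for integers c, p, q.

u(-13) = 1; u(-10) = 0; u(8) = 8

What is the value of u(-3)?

-14

(u(m) − c)(m + q) = p for each data point; the three points give a linear system in c and q, then p follows.
Solving: c = 4, q = 1, p = 36, so u(m) = 4 + 36/(m + 1).
Then u(-3) = 4 + 36/(-2) = -14.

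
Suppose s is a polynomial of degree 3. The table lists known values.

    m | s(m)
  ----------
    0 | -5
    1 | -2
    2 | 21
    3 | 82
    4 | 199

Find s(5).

390

First differences: 3, 23, 61, 117. Second differences: 20, 38, 56. Third differences: 18, 18.
Level-3 differences are constant, so s has degree 3.
Fitting a degree-3 polynomial gives s(m) = 3m³ + m² - m - 5.
Then s(5) = 390.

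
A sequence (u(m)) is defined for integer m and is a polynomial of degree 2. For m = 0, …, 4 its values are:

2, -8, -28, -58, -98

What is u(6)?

First differences: -10, -20, -30, -40. Second differences: -10, -10, -10.
Level-2 differences are constant, so u has degree 2.
Fitting a degree-2 polynomial gives u(m) = -5m² - 5m + 2.
Then u(6) = -208.

-208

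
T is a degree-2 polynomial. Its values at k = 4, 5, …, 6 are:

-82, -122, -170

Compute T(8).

-290

Write T(k) = ak² + bk + c; the 3 given values yield a linear system in the 3 coefficients.
Solving, T(k) = -4k² - 4k - 2.
Then T(8) = -290.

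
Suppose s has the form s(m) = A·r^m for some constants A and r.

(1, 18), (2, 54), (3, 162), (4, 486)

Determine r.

Consecutive ratio: 54/18 = 3, and 162/54 = 3, so r = 3.
Then A·3^1 = 18 gives A = 6, and s(m) = 6·3^m.

3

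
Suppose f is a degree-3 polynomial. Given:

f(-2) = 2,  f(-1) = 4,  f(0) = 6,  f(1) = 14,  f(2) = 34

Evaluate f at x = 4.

First differences: 2, 2, 8, 20. Second differences: 0, 6, 12. Third differences: 6, 6.
Level-3 differences are constant, so f has degree 3.
Fitting a degree-3 polynomial gives f(x) = x³ + 3x² + 4x + 6.
Then f(4) = 134.

134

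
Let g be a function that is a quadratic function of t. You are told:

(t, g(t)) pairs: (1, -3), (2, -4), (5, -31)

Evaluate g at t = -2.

-24

Write g(t) = at² + bt + c; the 3 given values yield a linear system in the 3 coefficients.
Solving, g(t) = -2t² + 5t - 6.
Then g(-2) = -24.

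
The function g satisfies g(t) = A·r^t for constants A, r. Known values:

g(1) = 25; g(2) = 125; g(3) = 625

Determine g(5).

Consecutive ratio: 125/25 = 5, and 625/125 = 5, so r = 5.
Then A·5^1 = 25 gives A = 5, and g(t) = 5·5^t.
g(5) = 5·5^5 = 15625.

15625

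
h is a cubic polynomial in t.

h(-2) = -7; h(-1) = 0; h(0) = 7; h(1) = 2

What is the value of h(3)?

Write h(t) = at³ + bt² + ct + d; the 4 given values yield a linear system in the 4 coefficients.
Solving, h(t) = -2t³ - 6t² + 3t + 7.
Then h(3) = -92.

-92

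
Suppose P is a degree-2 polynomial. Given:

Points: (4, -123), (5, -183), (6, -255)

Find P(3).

-75

Write P(x) = ax² + bx + c; the 3 given values yield a linear system in the 3 coefficients.
Solving, P(x) = -6x² - 6x - 3.
Then P(3) = -75.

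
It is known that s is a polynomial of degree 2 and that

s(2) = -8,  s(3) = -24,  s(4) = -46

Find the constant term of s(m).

6

Write s(m) = am² + bm + c; the 3 given values yield a linear system in the 3 coefficients.
Solving, s(m) = -3m² - m + 6.
The constant term is s(0) = 6.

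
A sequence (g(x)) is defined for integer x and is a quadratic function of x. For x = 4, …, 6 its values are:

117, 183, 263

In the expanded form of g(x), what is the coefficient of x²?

Write g(x) = ax² + bx + c; the 3 given values yield a linear system in the 3 coefficients.
Solving, g(x) = 7x² + 3x - 7.
The coefficient of x² is 7.

7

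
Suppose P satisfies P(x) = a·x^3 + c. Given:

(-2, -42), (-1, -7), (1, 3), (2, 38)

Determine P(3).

133

From P(-2) = -42 and P(-1) = -7: -8a + c = -42 and -1a + c = -7.
Subtracting: 7a = 35, so a = 5; then c = -42 − 5·(-8) = -2.
So P(x) = 5x³ − 2, and P(3) = 133.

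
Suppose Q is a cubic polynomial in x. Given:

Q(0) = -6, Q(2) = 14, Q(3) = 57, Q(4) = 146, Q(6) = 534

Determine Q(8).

Write Q(x) = ax³ + bx² + cx + d; the 5 given values yield a linear system in the 4 coefficients.
Solving, Q(x) = 3x³ - 4x² + 6x - 6.
Then Q(8) = 1322.

1322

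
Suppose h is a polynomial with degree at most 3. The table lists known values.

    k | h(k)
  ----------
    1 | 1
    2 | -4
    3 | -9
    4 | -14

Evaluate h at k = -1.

First differences: -5, -5, -5.
Level-1 differences are constant, so h has degree 1.
Fitting a degree-1 polynomial gives h(k) = -5k + 6.
Then h(-1) = 11.

11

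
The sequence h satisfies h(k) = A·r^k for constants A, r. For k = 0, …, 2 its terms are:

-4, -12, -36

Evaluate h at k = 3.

-108

Consecutive ratio: -12/(-4) = 3, and -36/(-12) = 3, so r = 3.
Then A·3^0 = -4 gives A = -4, and h(k) = -4·3^k.
h(3) = -4·3^3 = -108.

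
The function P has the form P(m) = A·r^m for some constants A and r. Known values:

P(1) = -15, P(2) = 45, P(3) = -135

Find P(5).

Consecutive ratio: 45/(-15) = -3, and -135/45 = -3, so r = -3.
Then A·(-3)^1 = -15 gives A = 5, and P(m) = 5·(-3)^m.
P(5) = 5·(-3)^5 = -1215.

-1215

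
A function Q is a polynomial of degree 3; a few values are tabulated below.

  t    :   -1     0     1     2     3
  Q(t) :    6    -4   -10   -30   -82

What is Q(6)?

-610

Write Q(t) = at³ + bt² + ct + d; the 5 given values yield a linear system in the 4 coefficients.
Solving, Q(t) = -3t³ + 2t² - 5t - 4.
Then Q(6) = -610.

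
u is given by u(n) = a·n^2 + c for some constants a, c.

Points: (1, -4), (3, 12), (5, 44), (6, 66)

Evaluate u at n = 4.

26

From u(1) = -4 and u(3) = 12: 1a + c = -4 and 9a + c = 12.
Subtracting: 8a = 16, so a = 2; then c = -4 − 2·1 = -6.
So u(n) = 2n² − 6, and u(4) = 26.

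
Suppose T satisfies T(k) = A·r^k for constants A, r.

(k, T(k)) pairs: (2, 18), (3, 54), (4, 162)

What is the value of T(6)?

Consecutive ratio: 54/18 = 3, and 162/54 = 3, so r = 3.
Then A·3^2 = 18 gives A = 2, and T(k) = 2·3^k.
T(6) = 2·3^6 = 1458.

1458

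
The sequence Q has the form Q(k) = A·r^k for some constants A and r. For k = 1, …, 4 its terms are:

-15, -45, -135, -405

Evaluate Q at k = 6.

-3645

Consecutive ratio: -45/(-15) = 3, and -135/(-45) = 3, so r = 3.
Then A·3^1 = -15 gives A = -5, and Q(k) = -5·3^k.
Q(6) = -5·3^6 = -3645.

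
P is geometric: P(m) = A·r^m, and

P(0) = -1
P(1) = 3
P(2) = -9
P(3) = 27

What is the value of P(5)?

Consecutive ratio: 3/(-1) = -3, and -9/3 = -3, so r = -3.
Then A·(-3)^0 = -1 gives A = -1, and P(m) = -1·(-3)^m.
P(5) = -1·(-3)^5 = 243.

243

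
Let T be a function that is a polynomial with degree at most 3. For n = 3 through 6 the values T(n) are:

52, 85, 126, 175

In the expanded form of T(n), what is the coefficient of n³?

Write T(n) = an³ + bn² + cn + d; the 4 given values yield a linear system in the 4 coefficients.
Solving, the leading coefficient vanishes, and T(n) = 4n² + 5n + 1.
The coefficient of n³ is 0.

0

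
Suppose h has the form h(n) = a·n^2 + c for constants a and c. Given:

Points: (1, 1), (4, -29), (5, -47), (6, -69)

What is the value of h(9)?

-159

From h(1) = 1 and h(4) = -29: 1a + c = 1 and 16a + c = -29.
Subtracting: 15a = -30, so a = -2; then c = 1 − (-2)·1 = 3.
So h(n) = -2n² + 3, and h(9) = -159.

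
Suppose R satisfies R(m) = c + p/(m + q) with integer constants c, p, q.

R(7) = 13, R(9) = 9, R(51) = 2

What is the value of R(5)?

25

(R(m) − c)(m + q) = p for each data point; the three points give a linear system in c and q, then p follows.
Solving: c = 1, q = -3, p = 48, so R(m) = 1 + 48/(m − 3).
Then R(5) = 1 + 48/2 = 25.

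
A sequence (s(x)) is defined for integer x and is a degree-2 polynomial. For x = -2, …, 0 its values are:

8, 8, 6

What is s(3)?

-12

Write s(x) = ax² + bx + c; the 3 given values yield a linear system in the 3 coefficients.
Solving, s(x) = -x² - 3x + 6.
Then s(3) = -12.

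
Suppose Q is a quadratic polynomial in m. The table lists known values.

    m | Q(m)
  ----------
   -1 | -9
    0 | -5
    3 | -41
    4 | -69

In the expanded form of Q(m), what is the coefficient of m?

Write Q(m) = am² + bm + c; the 4 given values yield a linear system in the 3 coefficients.
Solving, Q(m) = -4m² - 5.
The coefficient of m is 0.

0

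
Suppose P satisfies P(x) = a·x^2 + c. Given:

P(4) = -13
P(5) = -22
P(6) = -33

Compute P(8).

-61

From P(4) = -13 and P(5) = -22: 16a + c = -13 and 25a + c = -22.
Subtracting: 9a = -9, so a = -1; then c = -13 − (-1)·16 = 3.
So P(x) = -1x² + 3, and P(8) = -61.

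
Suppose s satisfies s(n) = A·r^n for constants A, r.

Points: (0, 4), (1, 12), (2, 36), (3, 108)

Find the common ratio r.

3

Consecutive ratio: 12/4 = 3, and 36/12 = 3, so r = 3.
Then A·3^0 = 4 gives A = 4, and s(n) = 4·3^n.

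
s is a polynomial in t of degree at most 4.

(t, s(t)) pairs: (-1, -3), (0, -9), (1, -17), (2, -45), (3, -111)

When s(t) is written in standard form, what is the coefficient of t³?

Write s(t) = at^4 + bt³ + ct² + dt + e; the 5 given values yield a linear system in the 5 coefficients.
Solving, the leading coefficient vanishes, and s(t) = -3t³ - t² - 4t - 9.
The coefficient of t³ is -3.

-3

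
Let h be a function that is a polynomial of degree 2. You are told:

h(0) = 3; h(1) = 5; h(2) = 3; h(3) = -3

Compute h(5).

First differences: 2, -2, -6. Second differences: -4, -4.
Level-2 differences are constant, so h has degree 2.
Fitting a degree-2 polynomial gives h(n) = -2n² + 4n + 3.
Then h(5) = -27.

-27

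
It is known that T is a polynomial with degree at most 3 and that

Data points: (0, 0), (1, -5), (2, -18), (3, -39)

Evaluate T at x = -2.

First differences: -5, -13, -21. Second differences: -8, -8.
Level-2 differences are constant, so T has degree 2.
Fitting a degree-2 polynomial gives T(x) = -4x² - x.
Then T(-2) = -14.

-14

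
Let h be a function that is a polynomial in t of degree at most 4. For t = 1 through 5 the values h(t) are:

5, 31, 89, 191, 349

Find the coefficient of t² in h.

4

Write h(t) = at^4 + bt³ + ct² + dt + e; the 5 given values yield a linear system in the 5 coefficients.
Solving, the leading coefficient vanishes, and h(t) = 2t³ + 4t² - 1.
The coefficient of t² is 4.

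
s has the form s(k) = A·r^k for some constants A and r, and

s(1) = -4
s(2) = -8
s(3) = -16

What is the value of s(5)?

-64

Consecutive ratio: -8/(-4) = 2, and -16/(-8) = 2, so r = 2.
Then A·2^1 = -4 gives A = -2, and s(k) = -2·2^k.
s(5) = -2·2^5 = -64.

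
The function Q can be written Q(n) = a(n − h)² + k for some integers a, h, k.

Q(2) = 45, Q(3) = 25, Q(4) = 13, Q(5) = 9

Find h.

5

First differences -20, -12, -4; second difference 8 = 2a, so a = 4.
Expanding, the n-coefficient is −2ah = -8h; matching it to the data gives h = 5, and then k = 9.
So Q(n) = 4(n − 5)² + 9.
Hence h = 5.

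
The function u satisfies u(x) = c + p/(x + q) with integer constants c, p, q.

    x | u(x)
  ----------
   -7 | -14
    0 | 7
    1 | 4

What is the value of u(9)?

(u(x) − c)(x + q) = p for each data point; the three points give a linear system in c and q, then p follows.
Solving: c = -5, q = 3, p = 36, so u(x) = -5 + 36/(x + 3).
Then u(9) = -5 + 36/12 = -2.

-2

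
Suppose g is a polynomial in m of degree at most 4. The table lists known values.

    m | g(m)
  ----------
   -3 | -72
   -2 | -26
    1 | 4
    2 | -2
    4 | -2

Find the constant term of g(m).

Write g(m) = am^4 + bm³ + cm² + dm + e; the 5 given values yield a linear system in the 5 coefficients.
Solving, the leading coefficient vanishes, and g(m) = m³ - 5m² + 2m + 6.
The constant term is g(0) = 6.

6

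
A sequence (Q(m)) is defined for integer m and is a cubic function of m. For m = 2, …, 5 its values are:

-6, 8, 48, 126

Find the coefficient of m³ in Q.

Write Q(m) = am³ + bm² + cm + d; the 4 given values yield a linear system in the 4 coefficients.
Solving, Q(m) = 2m³ - 5m² + m - 4.
The coefficient of m³ is 2.

2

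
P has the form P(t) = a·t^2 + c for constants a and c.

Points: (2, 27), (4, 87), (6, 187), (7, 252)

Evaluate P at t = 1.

12

From P(2) = 27 and P(4) = 87: 4a + c = 27 and 16a + c = 87.
Subtracting: 12a = 60, so a = 5; then c = 27 − 5·4 = 7.
So P(t) = 5t² + 7, and P(1) = 12.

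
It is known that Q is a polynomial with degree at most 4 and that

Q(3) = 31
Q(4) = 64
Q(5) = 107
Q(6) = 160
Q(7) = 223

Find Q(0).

-8

Write Q(k) = ak^4 + bk³ + ck² + dk + e; the 5 given values yield a linear system in the 5 coefficients.
Solving, the top 2 coefficients vanish, and Q(k) = 5k² - 2k - 8.
Then Q(0) = -8.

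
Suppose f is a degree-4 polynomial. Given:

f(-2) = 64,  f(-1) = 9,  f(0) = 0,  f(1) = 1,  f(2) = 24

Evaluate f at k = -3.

Write f(k) = ak^4 + bk³ + ck² + dk + e; the 5 given values yield a linear system in the 5 coefficients.
Solving, f(k) = 2k^4 - 2k³ + 3k² - 2k.
Then f(-3) = 249.

249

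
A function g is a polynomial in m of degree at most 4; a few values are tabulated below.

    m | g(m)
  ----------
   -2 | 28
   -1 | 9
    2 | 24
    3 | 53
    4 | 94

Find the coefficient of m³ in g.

Write g(m) = am^4 + bm³ + cm² + dm + e; the 5 given values yield a linear system in the 5 coefficients.
Solving, the top 2 coefficients vanish, and g(m) = 6m² - m + 2.
The coefficient of m³ is 0.

0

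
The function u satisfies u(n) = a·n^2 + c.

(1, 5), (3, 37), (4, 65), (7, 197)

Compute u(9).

325

From u(1) = 5 and u(3) = 37: 1a + c = 5 and 9a + c = 37.
Subtracting: 8a = 32, so a = 4; then c = 5 − 4·1 = 1.
So u(n) = 4n² + 1, and u(9) = 325.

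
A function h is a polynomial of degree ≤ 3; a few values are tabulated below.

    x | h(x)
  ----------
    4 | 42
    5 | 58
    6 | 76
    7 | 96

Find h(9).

First differences: 16, 18, 20. Second differences: 2, 2.
Level-2 differences are constant, so h has degree 2.
Fitting a degree-2 polynomial gives h(x) = x² + 7x - 2.
Then h(9) = 142.

142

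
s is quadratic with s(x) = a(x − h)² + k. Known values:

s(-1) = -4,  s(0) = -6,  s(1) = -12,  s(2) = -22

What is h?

-1

First differences -2, -6, -10; second difference -4 = 2a, so a = -2.
Expanding, the x-coefficient is −2ah = 4h; matching it to the data gives h = -1, and then k = -4.
So s(x) = -2(x + 1)² − 4.
Hence h = -1.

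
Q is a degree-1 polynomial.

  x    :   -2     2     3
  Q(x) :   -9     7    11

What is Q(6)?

Write Q(x) = ax + b; the 3 given values yield a linear system in the 2 coefficients.
Solving, Q(x) = 4x - 1.
Then Q(6) = 23.

23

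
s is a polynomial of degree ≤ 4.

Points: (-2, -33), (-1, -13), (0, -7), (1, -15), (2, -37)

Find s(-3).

First differences: 20, 6, -8, -22. Second differences: -14, -14, -14.
Level-2 differences are constant, so s has degree 2.
Fitting a degree-2 polynomial gives s(x) = -7x² - x - 7.
Then s(-3) = -67.

-67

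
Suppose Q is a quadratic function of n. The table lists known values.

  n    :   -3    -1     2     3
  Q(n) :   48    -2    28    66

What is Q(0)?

-6

Write Q(n) = an² + bn + c; the 4 given values yield a linear system in the 3 coefficients.
Solving, Q(n) = 7n² + 3n - 6.
The constant term is Q(0) = -6.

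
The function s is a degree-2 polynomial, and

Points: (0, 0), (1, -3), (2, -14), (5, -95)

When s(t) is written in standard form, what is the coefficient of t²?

-4

Write s(t) = at² + bt + c; the 4 given values yield a linear system in the 3 coefficients.
Solving, s(t) = -4t² + t.
The coefficient of t² is -4.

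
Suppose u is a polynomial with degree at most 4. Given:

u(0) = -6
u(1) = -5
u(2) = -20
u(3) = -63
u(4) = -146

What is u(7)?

Write u(t) = at^4 + bt³ + ct² + dt + e; the 5 given values yield a linear system in the 5 coefficients.
Solving, the leading coefficient vanishes, and u(t) = -2t³ - 2t² + 5t - 6.
Then u(7) = -755.

-755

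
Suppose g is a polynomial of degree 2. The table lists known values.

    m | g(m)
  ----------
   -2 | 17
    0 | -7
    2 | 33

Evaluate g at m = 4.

Write g(m) = am² + bm + c; the 3 given values yield a linear system in the 3 coefficients.
Solving, g(m) = 8m² + 4m - 7.
Then g(4) = 137.

137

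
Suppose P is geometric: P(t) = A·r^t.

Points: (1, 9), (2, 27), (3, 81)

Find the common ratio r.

3

Consecutive ratio: 27/9 = 3, and 81/27 = 3, so r = 3.
Then A·3^1 = 9 gives A = 3, and P(t) = 3·3^t.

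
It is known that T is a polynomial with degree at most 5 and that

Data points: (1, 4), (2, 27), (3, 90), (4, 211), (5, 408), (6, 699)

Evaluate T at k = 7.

First differences: 23, 63, 121, 197, 291. Second differences: 40, 58, 76, 94. Third differences: 18, 18, 18.
Level-3 differences are constant, so T has degree 3.
Extending the table by one column gives the next first difference 403, so T(7) = 699 + 403 = 1102.

1102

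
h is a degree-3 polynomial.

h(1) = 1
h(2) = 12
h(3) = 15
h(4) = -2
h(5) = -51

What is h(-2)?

40

First differences: 11, 3, -17, -49. Second differences: -8, -20, -32. Third differences: -12, -12.
Level-3 differences are constant, so h has degree 3.
Fitting a degree-3 polynomial gives h(x) = -2x³ + 8x² + x - 6.
Then h(-2) = 40.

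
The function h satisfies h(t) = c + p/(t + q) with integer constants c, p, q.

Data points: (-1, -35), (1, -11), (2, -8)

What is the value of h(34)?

(h(t) − c)(t + q) = p for each data point; the three points give a linear system in c and q, then p follows.
Solving: c = 1, q = 2, p = -36, so h(t) = 1 − 36/(t + 2).
Then h(34) = 1 − 36/36 = 0.

0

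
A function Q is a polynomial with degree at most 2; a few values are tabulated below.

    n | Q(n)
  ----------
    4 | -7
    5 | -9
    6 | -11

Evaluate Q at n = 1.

-1

First differences: -2, -2.
Level-1 differences are constant, so Q has degree 1.
Fitting a degree-1 polynomial gives Q(n) = -2n + 1.
Then Q(1) = -1.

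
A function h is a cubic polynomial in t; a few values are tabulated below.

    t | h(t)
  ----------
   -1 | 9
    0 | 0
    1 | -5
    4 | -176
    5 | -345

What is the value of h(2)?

Write h(t) = at³ + bt² + ct + d; the 5 given values yield a linear system in the 4 coefficients.
Solving, h(t) = -3t³ + 2t² - 4t.
Then h(2) = -24.

-24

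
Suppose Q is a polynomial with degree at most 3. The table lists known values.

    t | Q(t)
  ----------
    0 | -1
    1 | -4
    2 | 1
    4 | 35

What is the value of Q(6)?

Write Q(t) = at³ + bt² + ct + d; the 4 given values yield a linear system in the 4 coefficients.
Solving, the leading coefficient vanishes, and Q(t) = 4t² - 7t - 1.
Then Q(6) = 101.

101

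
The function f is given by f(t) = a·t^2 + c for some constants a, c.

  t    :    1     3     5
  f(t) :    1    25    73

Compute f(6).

From f(1) = 1 and f(3) = 25: 1a + c = 1 and 9a + c = 25.
Subtracting: 8a = 24, so a = 3; then c = 1 − 3·1 = -2.
So f(t) = 3t² − 2, and f(6) = 106.

106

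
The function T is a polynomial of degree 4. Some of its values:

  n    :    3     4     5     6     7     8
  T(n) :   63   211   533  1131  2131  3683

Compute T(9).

Write T(n) = an^4 + bn³ + cn² + dn + e; the 6 given values yield a linear system in the 5 coefficients.
Solving, T(n) = n^4 - n³ + 2n² - 4n + 3.
Then T(9) = 5961.

5961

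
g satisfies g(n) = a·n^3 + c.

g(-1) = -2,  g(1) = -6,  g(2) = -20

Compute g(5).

-254

From g(-1) = -2 and g(1) = -6: -1a + c = -2 and 1a + c = -6.
Subtracting: 2a = -4, so a = -2; then c = -2 − (-2)·(-1) = -4.
So g(n) = -2n³ − 4, and g(5) = -254.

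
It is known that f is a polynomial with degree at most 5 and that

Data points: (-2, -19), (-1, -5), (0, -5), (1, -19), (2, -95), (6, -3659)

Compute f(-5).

Write f(m) = am^5 + bm^4 + cm³ + dm² + em + p; the 6 given values yield a linear system in the 6 coefficients.
Solving, the leading coefficient vanishes, and f(m) = -2m^4 - 4m³ - 5m² - 3m - 5.
Then f(-5) = -865.

-865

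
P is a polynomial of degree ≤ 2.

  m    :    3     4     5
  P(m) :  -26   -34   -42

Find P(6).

-50

First differences: -8, -8.
Level-1 differences are constant, so P has degree 1.
Fitting a degree-1 polynomial gives P(m) = -8m - 2.
Then P(6) = -50.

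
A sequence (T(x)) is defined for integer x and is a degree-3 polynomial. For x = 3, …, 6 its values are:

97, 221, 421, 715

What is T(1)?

Write T(x) = ax³ + bx² + cx + d; the 4 given values yield a linear system in the 4 coefficients.
Solving, T(x) = 3x³ + 2x² - x + 1.
Then T(1) = 5.

5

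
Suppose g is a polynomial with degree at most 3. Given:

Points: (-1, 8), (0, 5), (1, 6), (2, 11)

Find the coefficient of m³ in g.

Write g(m) = am³ + bm² + cm + d; the 4 given values yield a linear system in the 4 coefficients.
Solving, the leading coefficient vanishes, and g(m) = 2m² - m + 5.
The coefficient of m³ is 0.

0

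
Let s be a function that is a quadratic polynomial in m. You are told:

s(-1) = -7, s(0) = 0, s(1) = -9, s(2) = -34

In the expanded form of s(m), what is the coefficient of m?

First differences: 7, -9, -25. Second differences: -16, -16.
Level-2 differences are constant, so s has degree 2.
Fitting a degree-2 polynomial gives s(m) = -8m² - m.
The coefficient of m is -1.

-1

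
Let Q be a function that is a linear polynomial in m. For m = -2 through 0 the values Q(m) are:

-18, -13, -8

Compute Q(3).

First differences: 5, 5.
Level-1 differences are constant, so Q has degree 1.
Fitting a degree-1 polynomial gives Q(m) = 5m - 8.
Then Q(3) = 7.

7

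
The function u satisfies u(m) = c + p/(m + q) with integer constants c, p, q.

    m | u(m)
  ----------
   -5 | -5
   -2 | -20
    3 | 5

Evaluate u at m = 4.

(u(m) − c)(m + q) = p for each data point; the three points give a linear system in c and q, then p follows.
Solving: c = 0, q = 1, p = 20, so u(m) = 20/(m + 1).
Then u(4) = 0 + 20/5 = 4.

4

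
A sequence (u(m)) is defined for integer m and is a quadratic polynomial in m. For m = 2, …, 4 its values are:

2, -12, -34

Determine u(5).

-64

Write u(m) = am² + bm + c; the 3 given values yield a linear system in the 3 coefficients.
Solving, u(m) = -4m² + 6m + 6.
Then u(5) = -64.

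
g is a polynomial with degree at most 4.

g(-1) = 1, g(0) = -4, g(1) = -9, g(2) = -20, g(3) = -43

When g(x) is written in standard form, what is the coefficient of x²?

First differences: -5, -5, -11, -23. Second differences: 0, -6, -12. Third differences: -6, -6.
Level-3 differences are constant, so g has degree 3.
Fitting a degree-3 polynomial gives g(x) = -x³ - 4x - 4.
The coefficient of x² is 0.

0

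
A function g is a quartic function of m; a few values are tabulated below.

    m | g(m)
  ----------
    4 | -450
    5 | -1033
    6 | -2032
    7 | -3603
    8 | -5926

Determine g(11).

Write g(m) = am^4 + bm³ + cm² + dm + e; the 5 given values yield a linear system in the 5 coefficients.
Solving, g(m) = -m^4 - 4m³ + 3m² + 3m + 2.
Then g(11) = -19567.

-19567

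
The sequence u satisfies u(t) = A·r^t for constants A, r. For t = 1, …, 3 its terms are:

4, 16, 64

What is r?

4

Consecutive ratio: 16/4 = 4, and 64/16 = 4, so r = 4.
Then A·4^1 = 4 gives A = 1, and u(t) = 1·4^t.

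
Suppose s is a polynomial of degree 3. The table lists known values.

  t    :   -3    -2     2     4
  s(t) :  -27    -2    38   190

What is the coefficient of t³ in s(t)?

Write s(t) = at³ + bt² + ct + d; the 4 given values yield a linear system in the 4 coefficients.
Solving, s(t) = 2t³ + 3t² + 2t + 6.
The coefficient of t³ is 2.

2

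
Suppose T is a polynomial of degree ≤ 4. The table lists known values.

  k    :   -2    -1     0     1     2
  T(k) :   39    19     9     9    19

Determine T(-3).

First differences: -20, -10, 0, 10. Second differences: 10, 10, 10.
Level-2 differences are constant, so T has degree 2.
Fitting a degree-2 polynomial gives T(k) = 5k² - 5k + 9.
Then T(-3) = 69.

69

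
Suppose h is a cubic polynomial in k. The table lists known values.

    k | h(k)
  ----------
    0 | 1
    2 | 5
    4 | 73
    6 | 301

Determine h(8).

785

Write h(k) = ak³ + bk² + ck + d; the 4 given values yield a linear system in the 4 coefficients.
Solving, h(k) = 2k³ - 4k² + 2k + 1.
Then h(8) = 785.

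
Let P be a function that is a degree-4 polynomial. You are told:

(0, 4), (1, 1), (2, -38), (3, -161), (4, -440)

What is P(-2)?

-26

Write P(k) = ak^4 + bk³ + ck² + dk + e; the 5 given values yield a linear system in the 5 coefficients.
Solving, P(k) = -k^4 - 2k³ - 5k² + 5k + 4.
Then P(-2) = -26.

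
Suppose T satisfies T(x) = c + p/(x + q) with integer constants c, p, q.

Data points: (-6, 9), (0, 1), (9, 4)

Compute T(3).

3

(T(x) − c)(x + q) = p for each data point; the three points give a linear system in c and q, then p follows.
Solving: c = 5, q = 3, p = -12, so T(x) = 5 − 12/(x + 3).
Then T(3) = 5 − 12/6 = 3.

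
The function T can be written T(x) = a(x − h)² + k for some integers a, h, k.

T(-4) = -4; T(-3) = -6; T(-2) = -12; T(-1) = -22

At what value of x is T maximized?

First differences -2, -6, -10; second difference -4 = 2a, so a = -2.
Expanding, the x-coefficient is −2ah = 4h; matching it to the data gives h = -4, and then k = -4.
So T(x) = -2(x + 4)² − 4.
Hence h = -4.

-4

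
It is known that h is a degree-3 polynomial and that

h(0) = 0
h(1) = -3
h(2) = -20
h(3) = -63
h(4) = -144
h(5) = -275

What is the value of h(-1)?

1

First differences: -3, -17, -43, -81, -131. Second differences: -14, -26, -38, -50. Third differences: -12, -12, -12.
Level-3 differences are constant, so h has degree 3.
Fitting a degree-3 polynomial gives h(t) = -2t³ - t².
Then h(-1) = 1.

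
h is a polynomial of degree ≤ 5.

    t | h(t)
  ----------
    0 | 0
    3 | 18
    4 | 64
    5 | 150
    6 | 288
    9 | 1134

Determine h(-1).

-6

Write h(t) = at^5 + bt^4 + ct³ + dt² + et + p; the 6 given values yield a linear system in the 6 coefficients.
Solving, the top 2 coefficients vanish, and h(t) = 2t³ - 4t².
Then h(-1) = -6.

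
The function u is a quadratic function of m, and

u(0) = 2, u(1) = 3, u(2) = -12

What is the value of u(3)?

Write u(m) = am² + bm + c; the 3 given values yield a linear system in the 3 coefficients.
Solving, u(m) = -8m² + 9m + 2.
Then u(3) = -43.

-43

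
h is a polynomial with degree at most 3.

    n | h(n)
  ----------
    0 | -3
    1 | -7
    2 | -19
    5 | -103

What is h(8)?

Write h(n) = an³ + bn² + cn + d; the 4 given values yield a linear system in the 4 coefficients.
Solving, the leading coefficient vanishes, and h(n) = -4n² - 3.
Then h(8) = -259.

-259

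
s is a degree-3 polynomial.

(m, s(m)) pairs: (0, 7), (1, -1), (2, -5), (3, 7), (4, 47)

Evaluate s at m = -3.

-65

First differences: -8, -4, 12, 40. Second differences: 4, 16, 28. Third differences: 12, 12.
Level-3 differences are constant, so s has degree 3.
Fitting a degree-3 polynomial gives s(m) = 2m³ - 4m² - 6m + 7.
Then s(-3) = -65.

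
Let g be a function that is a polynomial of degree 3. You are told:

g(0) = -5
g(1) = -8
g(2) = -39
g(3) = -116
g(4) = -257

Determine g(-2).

First differences: -3, -31, -77, -141. Second differences: -28, -46, -64. Third differences: -18, -18.
Level-3 differences are constant, so g has degree 3.
Fitting a degree-3 polynomial gives g(k) = -3k³ - 5k² + 5k - 5.
Then g(-2) = -11.

-11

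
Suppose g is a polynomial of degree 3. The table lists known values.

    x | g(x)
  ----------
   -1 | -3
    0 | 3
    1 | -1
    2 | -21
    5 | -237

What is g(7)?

-571

Write g(x) = ax³ + bx² + cx + d; the 5 given values yield a linear system in the 4 coefficients.
Solving, g(x) = -x³ - 5x² + 2x + 3.
Then g(7) = -571.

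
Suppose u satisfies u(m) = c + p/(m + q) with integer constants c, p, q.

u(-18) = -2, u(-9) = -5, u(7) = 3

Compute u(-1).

(u(m) − c)(m + q) = p for each data point; the three points give a linear system in c and q, then p follows.
Solving: c = 0, q = 3, p = 30, so u(m) = 30/(m + 3).
Then u(-1) = 0 + 30/2 = 15.

15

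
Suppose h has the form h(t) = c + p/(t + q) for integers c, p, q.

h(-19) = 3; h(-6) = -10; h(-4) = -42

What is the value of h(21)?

8

(h(t) − c)(t + q) = p for each data point; the three points give a linear system in c and q, then p follows.
Solving: c = 6, q = 3, p = 48, so h(t) = 6 + 48/(t + 3).
Then h(21) = 6 + 48/24 = 8.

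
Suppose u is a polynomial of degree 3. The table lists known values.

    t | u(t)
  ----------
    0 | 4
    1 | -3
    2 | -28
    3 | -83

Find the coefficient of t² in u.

-3

Write u(t) = at³ + bt² + ct + d; the 4 given values yield a linear system in the 4 coefficients.
Solving, u(t) = -2t³ - 3t² - 2t + 4.
The coefficient of t² is -3.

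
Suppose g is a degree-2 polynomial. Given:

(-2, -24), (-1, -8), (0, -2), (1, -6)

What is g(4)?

-78

First differences: 16, 6, -4. Second differences: -10, -10.
Level-2 differences are constant, so g has degree 2.
Fitting a degree-2 polynomial gives g(n) = -5n² + n - 2.
Then g(4) = -78.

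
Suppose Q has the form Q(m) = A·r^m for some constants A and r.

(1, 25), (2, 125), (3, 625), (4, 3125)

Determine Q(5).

15625

Consecutive ratio: 125/25 = 5, and 625/125 = 5, so r = 5.
Then A·5^1 = 25 gives A = 5, and Q(m) = 5·5^m.
Q(5) = 5·5^5 = 15625.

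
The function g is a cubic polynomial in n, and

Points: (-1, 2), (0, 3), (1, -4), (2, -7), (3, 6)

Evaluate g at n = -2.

First differences: 1, -7, -3, 13. Second differences: -8, 4, 16. Third differences: 12, 12.
Level-3 differences are constant, so g has degree 3.
Fitting a degree-3 polynomial gives g(n) = 2n³ - 4n² - 5n + 3.
Then g(-2) = -19.

-19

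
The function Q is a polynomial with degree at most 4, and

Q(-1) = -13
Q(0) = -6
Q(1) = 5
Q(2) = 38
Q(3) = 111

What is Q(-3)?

-87

First differences: 7, 11, 33, 73. Second differences: 4, 22, 40. Third differences: 18, 18.
Level-3 differences are constant, so Q has degree 3.
Fitting a degree-3 polynomial gives Q(m) = 3m³ + 2m² + 6m - 6.
Then Q(-3) = -87.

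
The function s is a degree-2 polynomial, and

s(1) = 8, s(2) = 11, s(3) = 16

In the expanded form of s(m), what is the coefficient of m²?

Write s(m) = am² + bm + c; the 3 given values yield a linear system in the 3 coefficients.
Solving, s(m) = m² + 7.
The coefficient of m² is 1.

1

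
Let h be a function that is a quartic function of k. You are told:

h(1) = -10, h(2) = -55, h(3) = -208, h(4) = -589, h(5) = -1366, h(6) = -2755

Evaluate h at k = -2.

First differences: -45, -153, -381, -777, -1389. Second differences: -108, -228, -396, -612. Third differences: -120, -168, -216. Fourth differences: -48, -48.
Level-4 differences are constant, so h has degree 4.
Fitting a degree-4 polynomial gives h(k) = -2k^4 - 4k² - 3k - 1.
Then h(-2) = -43.

-43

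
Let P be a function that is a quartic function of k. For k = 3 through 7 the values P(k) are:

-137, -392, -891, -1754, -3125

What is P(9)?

-8087

Write P(k) = ak^4 + bk³ + ck² + dk + e; the 5 given values yield a linear system in the 5 coefficients.
Solving, P(k) = -k^4 - 2k³ - k² + k + 4.
Then P(9) = -8087.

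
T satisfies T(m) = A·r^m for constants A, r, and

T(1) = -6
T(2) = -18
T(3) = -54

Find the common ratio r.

3

Consecutive ratio: -18/(-6) = 3, and -54/(-18) = 3, so r = 3.
Then A·3^1 = -6 gives A = -2, and T(m) = -2·3^m.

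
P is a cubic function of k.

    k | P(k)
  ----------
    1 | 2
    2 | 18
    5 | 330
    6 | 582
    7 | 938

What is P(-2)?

-34

Write P(k) = ak³ + bk² + ck + d; the 5 given values yield a linear system in the 4 coefficients.
Solving, P(k) = 3k³ - 2k² + k.
Then P(-2) = -34.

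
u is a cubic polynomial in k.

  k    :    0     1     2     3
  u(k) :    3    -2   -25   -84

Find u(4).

-197

Write u(k) = ak³ + bk² + ck + d; the 4 given values yield a linear system in the 4 coefficients.
Solving, u(k) = -3k³ - 2k + 3.
Then u(4) = -197.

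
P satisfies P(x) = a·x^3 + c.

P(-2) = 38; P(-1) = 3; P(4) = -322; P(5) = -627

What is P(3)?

From P(-2) = 38 and P(-1) = 3: -8a + c = 38 and -1a + c = 3.
Subtracting: 7a = -35, so a = -5; then c = 38 − (-5)·(-8) = -2.
So P(x) = -5x³ − 2, and P(3) = -137.

-137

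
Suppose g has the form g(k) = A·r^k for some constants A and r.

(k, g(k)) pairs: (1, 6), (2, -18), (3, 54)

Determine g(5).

Consecutive ratio: -18/6 = -3, and 54/(-18) = -3, so r = -3.
Then A·(-3)^1 = 6 gives A = -2, and g(k) = -2·(-3)^k.
g(5) = -2·(-3)^5 = 486.

486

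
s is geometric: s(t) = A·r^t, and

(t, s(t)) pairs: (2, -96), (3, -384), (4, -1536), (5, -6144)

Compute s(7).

-98304

Consecutive ratio: -384/(-96) = 4, and -1536/(-384) = 4, so r = 4.
Then A·4^2 = -96 gives A = -6, and s(t) = -6·4^t.
s(7) = -6·4^7 = -98304.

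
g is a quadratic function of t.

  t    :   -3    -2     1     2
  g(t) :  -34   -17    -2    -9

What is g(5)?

Write g(t) = at² + bt + c; the 4 given values yield a linear system in the 3 coefficients.
Solving, g(t) = -3t² + 2t - 1.
Then g(5) = -66.

-66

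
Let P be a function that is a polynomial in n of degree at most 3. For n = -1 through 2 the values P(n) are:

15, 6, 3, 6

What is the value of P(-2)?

30

First differences: -9, -3, 3. Second differences: 6, 6.
Level-2 differences are constant, so P has degree 2.
Fitting a degree-2 polynomial gives P(n) = 3n² - 6n + 6.
Then P(-2) = 30.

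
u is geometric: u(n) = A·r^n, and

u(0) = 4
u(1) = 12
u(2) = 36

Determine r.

Consecutive ratio: 12/4 = 3, and 36/12 = 3, so r = 3.
Then A·3^0 = 4 gives A = 4, and u(n) = 4·3^n.

3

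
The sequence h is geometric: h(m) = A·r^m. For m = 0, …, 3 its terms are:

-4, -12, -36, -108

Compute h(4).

-324

Consecutive ratio: -12/(-4) = 3, and -36/(-12) = 3, so r = 3.
Then A·3^0 = -4 gives A = -4, and h(m) = -4·3^m.
h(4) = -4·3^4 = -324.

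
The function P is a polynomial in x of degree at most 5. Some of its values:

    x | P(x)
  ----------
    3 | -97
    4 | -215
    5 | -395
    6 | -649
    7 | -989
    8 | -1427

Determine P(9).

Write P(x) = ax^5 + bx^4 + cx³ + dx² + ex + p; the 6 given values yield a linear system in the 6 coefficients.
Solving, the top 2 coefficients vanish, and P(x) = -2x³ - 7x² + 5x + 5.
Then P(9) = -1975.

-1975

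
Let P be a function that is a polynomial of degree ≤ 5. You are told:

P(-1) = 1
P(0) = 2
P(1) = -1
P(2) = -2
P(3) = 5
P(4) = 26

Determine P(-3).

-37

First differences: 1, -3, -1, 7, 21. Second differences: -4, 2, 8, 14. Third differences: 6, 6, 6.
Level-3 differences are constant, so P has degree 3.
Fitting a degree-3 polynomial gives P(t) = t³ - 2t² - 2t + 2.
Then P(-3) = -37.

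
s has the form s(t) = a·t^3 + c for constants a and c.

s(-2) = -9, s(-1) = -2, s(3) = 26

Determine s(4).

From s(-2) = -9 and s(-1) = -2: -8a + c = -9 and -1a + c = -2.
Subtracting: 7a = 7, so a = 1; then c = -9 − 1·(-8) = -1.
So s(t) = 1t³ − 1, and s(4) = 63.

63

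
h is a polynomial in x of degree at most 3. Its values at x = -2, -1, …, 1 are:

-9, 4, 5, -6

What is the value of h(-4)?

-71

First differences: 13, 1, -11. Second differences: -12, -12.
Level-2 differences are constant, so h has degree 2.
Fitting a degree-2 polynomial gives h(x) = -6x² - 5x + 5.
Then h(-4) = -71.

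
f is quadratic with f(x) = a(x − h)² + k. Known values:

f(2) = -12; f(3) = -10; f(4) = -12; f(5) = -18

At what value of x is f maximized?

3

First differences 2, -2, -6; second difference -4 = 2a, so a = -2.
Expanding, the x-coefficient is −2ah = 4h; matching it to the data gives h = 3, and then k = -10.
So f(x) = -2(x − 3)² − 10.
Hence h = 3.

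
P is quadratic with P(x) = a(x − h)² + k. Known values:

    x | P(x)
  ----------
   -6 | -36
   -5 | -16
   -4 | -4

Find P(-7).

-64

First differences 20, 12; second difference -8 = 2a, so a = -4.
Expanding, the x-coefficient is −2ah = 8h; matching it to the data gives h = -3, and then k = 0.
So P(x) = -4(x + 3)² + 0.
P(-7) = -4·(-4)² + 0 = -64.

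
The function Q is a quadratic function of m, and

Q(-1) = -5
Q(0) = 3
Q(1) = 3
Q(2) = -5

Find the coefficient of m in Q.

4

First differences: 8, 0, -8. Second differences: -8, -8.
Level-2 differences are constant, so Q has degree 2.
Fitting a degree-2 polynomial gives Q(m) = -4m² + 4m + 3.
The coefficient of m is 4.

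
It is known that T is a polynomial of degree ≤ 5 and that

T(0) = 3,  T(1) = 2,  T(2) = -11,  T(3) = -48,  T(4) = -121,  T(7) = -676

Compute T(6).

Write T(k) = ak^5 + bk^4 + ck³ + dk² + ek + p; the 6 given values yield a linear system in the 6 coefficients.
Solving, the top 2 coefficients vanish, and T(k) = -2k³ + k + 3.
Then T(6) = -423.

-423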